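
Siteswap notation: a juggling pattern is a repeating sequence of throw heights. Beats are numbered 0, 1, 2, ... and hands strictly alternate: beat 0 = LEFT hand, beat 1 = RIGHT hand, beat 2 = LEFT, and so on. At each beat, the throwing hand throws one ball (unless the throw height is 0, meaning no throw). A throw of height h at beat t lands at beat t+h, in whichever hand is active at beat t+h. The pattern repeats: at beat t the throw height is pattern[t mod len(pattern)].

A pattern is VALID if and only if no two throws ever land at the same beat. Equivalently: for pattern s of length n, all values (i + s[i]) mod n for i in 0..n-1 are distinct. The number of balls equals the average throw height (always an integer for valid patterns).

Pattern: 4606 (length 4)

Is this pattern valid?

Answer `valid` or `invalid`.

Answer: valid

Derivation:
i=0: (i + s[i]) mod n = (0 + 4) mod 4 = 0
i=1: (i + s[i]) mod n = (1 + 6) mod 4 = 3
i=2: (i + s[i]) mod n = (2 + 0) mod 4 = 2
i=3: (i + s[i]) mod n = (3 + 6) mod 4 = 1
Residues: [0, 3, 2, 1], distinct: True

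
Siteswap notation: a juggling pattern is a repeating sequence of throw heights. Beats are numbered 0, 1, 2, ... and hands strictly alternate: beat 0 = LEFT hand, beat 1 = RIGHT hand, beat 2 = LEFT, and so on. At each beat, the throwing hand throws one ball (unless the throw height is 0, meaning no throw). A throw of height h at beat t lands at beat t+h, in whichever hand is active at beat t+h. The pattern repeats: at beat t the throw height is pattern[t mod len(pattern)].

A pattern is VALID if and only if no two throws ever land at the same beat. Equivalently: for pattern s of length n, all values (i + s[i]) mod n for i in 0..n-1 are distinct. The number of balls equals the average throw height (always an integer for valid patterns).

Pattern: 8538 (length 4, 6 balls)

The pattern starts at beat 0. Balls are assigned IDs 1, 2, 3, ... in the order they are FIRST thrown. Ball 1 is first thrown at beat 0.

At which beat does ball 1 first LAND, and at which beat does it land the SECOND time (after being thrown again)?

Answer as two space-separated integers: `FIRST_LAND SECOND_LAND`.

Answer: 8 16

Derivation:
Beat 0 (L): throw ball1 h=8 -> lands@8:L; in-air after throw: [b1@8:L]
Beat 1 (R): throw ball2 h=5 -> lands@6:L; in-air after throw: [b2@6:L b1@8:L]
Beat 2 (L): throw ball3 h=3 -> lands@5:R; in-air after throw: [b3@5:R b2@6:L b1@8:L]
Beat 3 (R): throw ball4 h=8 -> lands@11:R; in-air after throw: [b3@5:R b2@6:L b1@8:L b4@11:R]
Beat 4 (L): throw ball5 h=8 -> lands@12:L; in-air after throw: [b3@5:R b2@6:L b1@8:L b4@11:R b5@12:L]
Beat 5 (R): throw ball3 h=5 -> lands@10:L; in-air after throw: [b2@6:L b1@8:L b3@10:L b4@11:R b5@12:L]
Beat 6 (L): throw ball2 h=3 -> lands@9:R; in-air after throw: [b1@8:L b2@9:R b3@10:L b4@11:R b5@12:L]
Beat 7 (R): throw ball6 h=8 -> lands@15:R; in-air after throw: [b1@8:L b2@9:R b3@10:L b4@11:R b5@12:L b6@15:R]
Beat 8 (L): throw ball1 h=8 -> lands@16:L; in-air after throw: [b2@9:R b3@10:L b4@11:R b5@12:L b6@15:R b1@16:L]
Beat 9 (R): throw ball2 h=5 -> lands@14:L; in-air after throw: [b3@10:L b4@11:R b5@12:L b2@14:L b6@15:R b1@16:L]
Beat 10 (L): throw ball3 h=3 -> lands@13:R; in-air after throw: [b4@11:R b5@12:L b3@13:R b2@14:L b6@15:R b1@16:L]
Beat 11 (R): throw ball4 h=8 -> lands@19:R; in-air after throw: [b5@12:L b3@13:R b2@14:L b6@15:R b1@16:L b4@19:R]
Beat 12 (L): throw ball5 h=8 -> lands@20:L; in-air after throw: [b3@13:R b2@14:L b6@15:R b1@16:L b4@19:R b5@20:L]
Beat 13 (R): throw ball3 h=5 -> lands@18:L; in-air after throw: [b2@14:L b6@15:R b1@16:L b3@18:L b4@19:R b5@20:L]
Beat 14 (L): throw ball2 h=3 -> lands@17:R; in-air after throw: [b6@15:R b1@16:L b2@17:R b3@18:L b4@19:R b5@20:L]
Beat 15 (R): throw ball6 h=8 -> lands@23:R; in-air after throw: [b1@16:L b2@17:R b3@18:L b4@19:R b5@20:L b6@23:R]
Beat 16 (L): throw ball1 h=8 -> lands@24:L; in-air after throw: [b2@17:R b3@18:L b4@19:R b5@20:L b6@23:R b1@24:L]
Ball 1: thrown@0 h=8 -> first land @8; rethrown@8 h=8 -> second land @16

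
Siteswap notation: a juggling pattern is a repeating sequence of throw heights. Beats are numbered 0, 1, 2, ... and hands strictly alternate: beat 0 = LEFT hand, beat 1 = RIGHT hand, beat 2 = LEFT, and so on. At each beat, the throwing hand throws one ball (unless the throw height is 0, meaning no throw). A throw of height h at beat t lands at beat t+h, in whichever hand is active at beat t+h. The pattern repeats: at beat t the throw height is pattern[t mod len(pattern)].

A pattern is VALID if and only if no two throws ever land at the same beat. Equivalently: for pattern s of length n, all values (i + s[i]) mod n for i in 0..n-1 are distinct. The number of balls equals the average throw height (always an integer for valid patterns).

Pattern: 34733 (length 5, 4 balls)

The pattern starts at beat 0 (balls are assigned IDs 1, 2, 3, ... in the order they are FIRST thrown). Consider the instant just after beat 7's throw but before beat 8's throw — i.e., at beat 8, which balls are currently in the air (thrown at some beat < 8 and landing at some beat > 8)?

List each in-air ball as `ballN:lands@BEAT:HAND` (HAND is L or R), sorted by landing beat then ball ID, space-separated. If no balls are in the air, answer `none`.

Answer: ball3:lands@9:R ball1:lands@10:L ball4:lands@14:L

Derivation:
Beat 0 (L): throw ball1 h=3 -> lands@3:R; in-air after throw: [b1@3:R]
Beat 1 (R): throw ball2 h=4 -> lands@5:R; in-air after throw: [b1@3:R b2@5:R]
Beat 2 (L): throw ball3 h=7 -> lands@9:R; in-air after throw: [b1@3:R b2@5:R b3@9:R]
Beat 3 (R): throw ball1 h=3 -> lands@6:L; in-air after throw: [b2@5:R b1@6:L b3@9:R]
Beat 4 (L): throw ball4 h=3 -> lands@7:R; in-air after throw: [b2@5:R b1@6:L b4@7:R b3@9:R]
Beat 5 (R): throw ball2 h=3 -> lands@8:L; in-air after throw: [b1@6:L b4@7:R b2@8:L b3@9:R]
Beat 6 (L): throw ball1 h=4 -> lands@10:L; in-air after throw: [b4@7:R b2@8:L b3@9:R b1@10:L]
Beat 7 (R): throw ball4 h=7 -> lands@14:L; in-air after throw: [b2@8:L b3@9:R b1@10:L b4@14:L]
Beat 8 (L): throw ball2 h=3 -> lands@11:R; in-air after throw: [b3@9:R b1@10:L b2@11:R b4@14:L]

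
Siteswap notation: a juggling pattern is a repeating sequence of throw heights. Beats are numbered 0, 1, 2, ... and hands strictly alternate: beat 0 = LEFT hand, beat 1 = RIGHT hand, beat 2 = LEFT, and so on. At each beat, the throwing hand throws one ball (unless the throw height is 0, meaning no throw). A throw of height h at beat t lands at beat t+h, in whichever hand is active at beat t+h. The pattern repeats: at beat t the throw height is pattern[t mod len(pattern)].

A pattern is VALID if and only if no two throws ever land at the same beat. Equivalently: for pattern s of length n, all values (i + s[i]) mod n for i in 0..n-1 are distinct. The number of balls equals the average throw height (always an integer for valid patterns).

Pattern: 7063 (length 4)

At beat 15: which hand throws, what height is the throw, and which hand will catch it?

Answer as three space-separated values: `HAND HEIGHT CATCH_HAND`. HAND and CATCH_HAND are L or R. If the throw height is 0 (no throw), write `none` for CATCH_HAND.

Answer: R 3 L

Derivation:
Beat 15: 15 mod 2 = 1, so hand = R
Throw height = pattern[15 mod 4] = pattern[3] = 3
Lands at beat 15+3=18, 18 mod 2 = 0, so catch hand = L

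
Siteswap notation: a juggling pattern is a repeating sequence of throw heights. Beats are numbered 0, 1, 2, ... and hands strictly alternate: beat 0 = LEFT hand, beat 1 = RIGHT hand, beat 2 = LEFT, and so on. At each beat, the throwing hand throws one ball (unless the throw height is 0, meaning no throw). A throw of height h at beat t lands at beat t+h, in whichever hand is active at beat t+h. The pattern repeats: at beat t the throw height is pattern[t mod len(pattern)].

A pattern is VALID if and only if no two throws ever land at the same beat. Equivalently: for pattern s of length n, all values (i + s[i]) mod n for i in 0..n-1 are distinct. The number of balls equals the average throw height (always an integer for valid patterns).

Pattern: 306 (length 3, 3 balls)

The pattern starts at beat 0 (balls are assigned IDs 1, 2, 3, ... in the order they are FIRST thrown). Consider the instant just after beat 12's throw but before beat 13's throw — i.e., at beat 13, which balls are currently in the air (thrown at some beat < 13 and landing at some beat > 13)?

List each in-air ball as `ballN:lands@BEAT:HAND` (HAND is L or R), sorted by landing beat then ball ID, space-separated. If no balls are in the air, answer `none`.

Beat 0 (L): throw ball1 h=3 -> lands@3:R; in-air after throw: [b1@3:R]
Beat 2 (L): throw ball2 h=6 -> lands@8:L; in-air after throw: [b1@3:R b2@8:L]
Beat 3 (R): throw ball1 h=3 -> lands@6:L; in-air after throw: [b1@6:L b2@8:L]
Beat 5 (R): throw ball3 h=6 -> lands@11:R; in-air after throw: [b1@6:L b2@8:L b3@11:R]
Beat 6 (L): throw ball1 h=3 -> lands@9:R; in-air after throw: [b2@8:L b1@9:R b3@11:R]
Beat 8 (L): throw ball2 h=6 -> lands@14:L; in-air after throw: [b1@9:R b3@11:R b2@14:L]
Beat 9 (R): throw ball1 h=3 -> lands@12:L; in-air after throw: [b3@11:R b1@12:L b2@14:L]
Beat 11 (R): throw ball3 h=6 -> lands@17:R; in-air after throw: [b1@12:L b2@14:L b3@17:R]
Beat 12 (L): throw ball1 h=3 -> lands@15:R; in-air after throw: [b2@14:L b1@15:R b3@17:R]

Answer: ball2:lands@14:L ball1:lands@15:R ball3:lands@17:R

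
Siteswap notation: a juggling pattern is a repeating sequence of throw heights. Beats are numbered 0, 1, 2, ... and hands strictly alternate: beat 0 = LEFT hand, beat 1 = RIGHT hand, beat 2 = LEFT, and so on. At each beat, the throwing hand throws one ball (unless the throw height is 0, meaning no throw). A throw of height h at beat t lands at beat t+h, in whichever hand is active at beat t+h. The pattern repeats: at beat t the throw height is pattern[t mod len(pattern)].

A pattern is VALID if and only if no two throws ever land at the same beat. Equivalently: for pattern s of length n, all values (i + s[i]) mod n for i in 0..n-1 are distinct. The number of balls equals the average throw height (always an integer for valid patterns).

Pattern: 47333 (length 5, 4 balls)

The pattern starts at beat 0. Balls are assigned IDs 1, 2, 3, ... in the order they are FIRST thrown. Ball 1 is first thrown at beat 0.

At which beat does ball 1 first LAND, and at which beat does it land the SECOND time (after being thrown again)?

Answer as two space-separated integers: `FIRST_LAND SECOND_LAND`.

Answer: 4 7

Derivation:
Beat 0 (L): throw ball1 h=4 -> lands@4:L; in-air after throw: [b1@4:L]
Beat 1 (R): throw ball2 h=7 -> lands@8:L; in-air after throw: [b1@4:L b2@8:L]
Beat 2 (L): throw ball3 h=3 -> lands@5:R; in-air after throw: [b1@4:L b3@5:R b2@8:L]
Beat 3 (R): throw ball4 h=3 -> lands@6:L; in-air after throw: [b1@4:L b3@5:R b4@6:L b2@8:L]
Beat 4 (L): throw ball1 h=3 -> lands@7:R; in-air after throw: [b3@5:R b4@6:L b1@7:R b2@8:L]
Beat 5 (R): throw ball3 h=4 -> lands@9:R; in-air after throw: [b4@6:L b1@7:R b2@8:L b3@9:R]
Beat 6 (L): throw ball4 h=7 -> lands@13:R; in-air after throw: [b1@7:R b2@8:L b3@9:R b4@13:R]
Beat 7 (R): throw ball1 h=3 -> lands@10:L; in-air after throw: [b2@8:L b3@9:R b1@10:L b4@13:R]
Ball 1: thrown@0 h=4 -> first land @4; rethrown@4 h=3 -> second land @7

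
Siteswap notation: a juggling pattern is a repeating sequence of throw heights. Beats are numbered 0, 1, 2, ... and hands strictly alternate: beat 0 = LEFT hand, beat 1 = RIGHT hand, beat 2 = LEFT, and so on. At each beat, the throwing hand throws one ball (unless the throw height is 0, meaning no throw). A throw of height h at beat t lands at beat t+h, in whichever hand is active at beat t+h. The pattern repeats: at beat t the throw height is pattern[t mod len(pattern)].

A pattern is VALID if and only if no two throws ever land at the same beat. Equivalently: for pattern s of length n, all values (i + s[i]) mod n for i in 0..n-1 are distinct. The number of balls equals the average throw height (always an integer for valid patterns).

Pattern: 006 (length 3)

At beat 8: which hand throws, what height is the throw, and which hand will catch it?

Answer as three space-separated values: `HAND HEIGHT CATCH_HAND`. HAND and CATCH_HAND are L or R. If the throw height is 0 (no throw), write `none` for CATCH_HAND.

Answer: L 6 L

Derivation:
Beat 8: 8 mod 2 = 0, so hand = L
Throw height = pattern[8 mod 3] = pattern[2] = 6
Lands at beat 8+6=14, 14 mod 2 = 0, so catch hand = L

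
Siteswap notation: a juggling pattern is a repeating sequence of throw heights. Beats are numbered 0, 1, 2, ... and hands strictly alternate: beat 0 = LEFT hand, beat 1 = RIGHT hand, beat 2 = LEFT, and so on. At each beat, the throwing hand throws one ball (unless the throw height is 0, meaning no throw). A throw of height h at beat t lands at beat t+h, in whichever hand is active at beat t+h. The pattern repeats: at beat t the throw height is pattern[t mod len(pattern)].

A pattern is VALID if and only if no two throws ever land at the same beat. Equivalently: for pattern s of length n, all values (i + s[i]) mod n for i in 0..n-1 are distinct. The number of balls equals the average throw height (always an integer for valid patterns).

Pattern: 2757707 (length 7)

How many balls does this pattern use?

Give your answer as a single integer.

Pattern = [2, 7, 5, 7, 7, 0, 7], length n = 7
  position 0: throw height = 2, running sum = 2
  position 1: throw height = 7, running sum = 9
  position 2: throw height = 5, running sum = 14
  position 3: throw height = 7, running sum = 21
  position 4: throw height = 7, running sum = 28
  position 5: throw height = 0, running sum = 28
  position 6: throw height = 7, running sum = 35
Total sum = 35; balls = sum / n = 35 / 7 = 5

Answer: 5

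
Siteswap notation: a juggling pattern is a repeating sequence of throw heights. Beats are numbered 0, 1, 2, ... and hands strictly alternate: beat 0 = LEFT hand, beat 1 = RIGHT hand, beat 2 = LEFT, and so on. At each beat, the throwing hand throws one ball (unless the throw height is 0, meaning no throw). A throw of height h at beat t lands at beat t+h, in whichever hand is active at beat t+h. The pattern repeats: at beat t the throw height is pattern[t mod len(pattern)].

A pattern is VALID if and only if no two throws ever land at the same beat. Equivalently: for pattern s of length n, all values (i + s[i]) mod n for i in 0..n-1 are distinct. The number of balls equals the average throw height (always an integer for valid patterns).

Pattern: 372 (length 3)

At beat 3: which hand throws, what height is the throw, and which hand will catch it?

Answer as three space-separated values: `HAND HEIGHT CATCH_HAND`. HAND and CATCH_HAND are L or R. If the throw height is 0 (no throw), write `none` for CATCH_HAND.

Answer: R 3 L

Derivation:
Beat 3: 3 mod 2 = 1, so hand = R
Throw height = pattern[3 mod 3] = pattern[0] = 3
Lands at beat 3+3=6, 6 mod 2 = 0, so catch hand = L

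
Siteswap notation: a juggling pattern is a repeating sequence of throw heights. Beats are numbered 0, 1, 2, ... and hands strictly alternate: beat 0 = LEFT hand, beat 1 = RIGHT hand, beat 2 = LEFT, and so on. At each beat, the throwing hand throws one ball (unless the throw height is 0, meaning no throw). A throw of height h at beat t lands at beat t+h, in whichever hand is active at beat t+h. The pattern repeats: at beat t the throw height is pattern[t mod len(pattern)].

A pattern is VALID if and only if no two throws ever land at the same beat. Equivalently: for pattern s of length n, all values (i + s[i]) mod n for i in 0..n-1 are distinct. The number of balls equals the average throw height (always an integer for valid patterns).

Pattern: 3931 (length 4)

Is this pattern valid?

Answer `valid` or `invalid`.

i=0: (i + s[i]) mod n = (0 + 3) mod 4 = 3
i=1: (i + s[i]) mod n = (1 + 9) mod 4 = 2
i=2: (i + s[i]) mod n = (2 + 3) mod 4 = 1
i=3: (i + s[i]) mod n = (3 + 1) mod 4 = 0
Residues: [3, 2, 1, 0], distinct: True

Answer: valid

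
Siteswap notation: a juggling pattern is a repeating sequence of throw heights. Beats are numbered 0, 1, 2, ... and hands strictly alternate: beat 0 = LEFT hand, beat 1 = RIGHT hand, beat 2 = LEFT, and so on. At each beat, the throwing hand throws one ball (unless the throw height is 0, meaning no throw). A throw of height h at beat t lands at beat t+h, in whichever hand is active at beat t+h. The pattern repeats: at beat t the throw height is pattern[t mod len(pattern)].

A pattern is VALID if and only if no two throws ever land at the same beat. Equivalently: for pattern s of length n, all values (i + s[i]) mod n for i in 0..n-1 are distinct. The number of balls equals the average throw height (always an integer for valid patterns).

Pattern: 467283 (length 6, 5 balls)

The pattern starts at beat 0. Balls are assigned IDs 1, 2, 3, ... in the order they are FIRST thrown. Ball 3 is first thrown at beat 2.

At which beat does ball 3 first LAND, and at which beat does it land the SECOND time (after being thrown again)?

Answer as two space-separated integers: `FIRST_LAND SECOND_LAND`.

Answer: 9 11

Derivation:
Beat 0 (L): throw ball1 h=4 -> lands@4:L; in-air after throw: [b1@4:L]
Beat 1 (R): throw ball2 h=6 -> lands@7:R; in-air after throw: [b1@4:L b2@7:R]
Beat 2 (L): throw ball3 h=7 -> lands@9:R; in-air after throw: [b1@4:L b2@7:R b3@9:R]
Beat 3 (R): throw ball4 h=2 -> lands@5:R; in-air after throw: [b1@4:L b4@5:R b2@7:R b3@9:R]
Beat 4 (L): throw ball1 h=8 -> lands@12:L; in-air after throw: [b4@5:R b2@7:R b3@9:R b1@12:L]
Beat 5 (R): throw ball4 h=3 -> lands@8:L; in-air after throw: [b2@7:R b4@8:L b3@9:R b1@12:L]
Beat 6 (L): throw ball5 h=4 -> lands@10:L; in-air after throw: [b2@7:R b4@8:L b3@9:R b5@10:L b1@12:L]
Beat 7 (R): throw ball2 h=6 -> lands@13:R; in-air after throw: [b4@8:L b3@9:R b5@10:L b1@12:L b2@13:R]
Beat 8 (L): throw ball4 h=7 -> lands@15:R; in-air after throw: [b3@9:R b5@10:L b1@12:L b2@13:R b4@15:R]
Beat 9 (R): throw ball3 h=2 -> lands@11:R; in-air after throw: [b5@10:L b3@11:R b1@12:L b2@13:R b4@15:R]
Beat 10 (L): throw ball5 h=8 -> lands@18:L; in-air after throw: [b3@11:R b1@12:L b2@13:R b4@15:R b5@18:L]
Beat 11 (R): throw ball3 h=3 -> lands@14:L; in-air after throw: [b1@12:L b2@13:R b3@14:L b4@15:R b5@18:L]
Ball 3: thrown@2 h=7 -> first land @9; rethrown@9 h=2 -> second land @11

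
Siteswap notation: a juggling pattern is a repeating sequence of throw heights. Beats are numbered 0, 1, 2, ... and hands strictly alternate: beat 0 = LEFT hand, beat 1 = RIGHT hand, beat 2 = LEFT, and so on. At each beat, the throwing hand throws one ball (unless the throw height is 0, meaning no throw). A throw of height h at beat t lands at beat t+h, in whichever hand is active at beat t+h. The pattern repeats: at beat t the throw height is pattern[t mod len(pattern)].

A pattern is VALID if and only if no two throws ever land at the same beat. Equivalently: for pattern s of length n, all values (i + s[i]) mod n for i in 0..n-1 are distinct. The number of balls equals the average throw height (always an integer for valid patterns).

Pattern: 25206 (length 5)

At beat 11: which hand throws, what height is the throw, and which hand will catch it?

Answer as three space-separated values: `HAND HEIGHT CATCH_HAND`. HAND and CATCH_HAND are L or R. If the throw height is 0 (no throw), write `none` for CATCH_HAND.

Answer: R 5 L

Derivation:
Beat 11: 11 mod 2 = 1, so hand = R
Throw height = pattern[11 mod 5] = pattern[1] = 5
Lands at beat 11+5=16, 16 mod 2 = 0, so catch hand = L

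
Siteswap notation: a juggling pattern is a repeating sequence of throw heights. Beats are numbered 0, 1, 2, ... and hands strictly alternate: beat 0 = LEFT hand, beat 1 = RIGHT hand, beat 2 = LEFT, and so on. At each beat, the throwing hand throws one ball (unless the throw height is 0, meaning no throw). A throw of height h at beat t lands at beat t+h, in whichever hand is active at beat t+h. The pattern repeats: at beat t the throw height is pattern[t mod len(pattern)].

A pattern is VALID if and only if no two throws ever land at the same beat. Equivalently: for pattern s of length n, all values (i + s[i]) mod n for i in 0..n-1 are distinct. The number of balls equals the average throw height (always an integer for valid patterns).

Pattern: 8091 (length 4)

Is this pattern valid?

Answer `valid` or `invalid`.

Answer: invalid

Derivation:
i=0: (i + s[i]) mod n = (0 + 8) mod 4 = 0
i=1: (i + s[i]) mod n = (1 + 0) mod 4 = 1
i=2: (i + s[i]) mod n = (2 + 9) mod 4 = 3
i=3: (i + s[i]) mod n = (3 + 1) mod 4 = 0
Residues: [0, 1, 3, 0], distinct: False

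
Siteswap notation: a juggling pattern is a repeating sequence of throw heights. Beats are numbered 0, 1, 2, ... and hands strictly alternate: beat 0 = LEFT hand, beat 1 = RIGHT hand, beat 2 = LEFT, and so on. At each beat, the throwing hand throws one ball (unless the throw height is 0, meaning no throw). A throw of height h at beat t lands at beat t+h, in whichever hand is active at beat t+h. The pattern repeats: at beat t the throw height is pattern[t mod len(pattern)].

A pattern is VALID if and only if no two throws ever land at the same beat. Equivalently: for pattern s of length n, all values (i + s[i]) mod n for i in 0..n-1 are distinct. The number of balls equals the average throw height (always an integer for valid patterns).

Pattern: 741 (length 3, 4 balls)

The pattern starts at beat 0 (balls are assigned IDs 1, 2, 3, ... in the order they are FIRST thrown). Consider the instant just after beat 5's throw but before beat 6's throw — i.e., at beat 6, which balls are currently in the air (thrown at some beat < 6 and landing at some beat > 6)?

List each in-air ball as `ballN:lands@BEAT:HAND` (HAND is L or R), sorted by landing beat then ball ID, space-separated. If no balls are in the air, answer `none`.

Beat 0 (L): throw ball1 h=7 -> lands@7:R; in-air after throw: [b1@7:R]
Beat 1 (R): throw ball2 h=4 -> lands@5:R; in-air after throw: [b2@5:R b1@7:R]
Beat 2 (L): throw ball3 h=1 -> lands@3:R; in-air after throw: [b3@3:R b2@5:R b1@7:R]
Beat 3 (R): throw ball3 h=7 -> lands@10:L; in-air after throw: [b2@5:R b1@7:R b3@10:L]
Beat 4 (L): throw ball4 h=4 -> lands@8:L; in-air after throw: [b2@5:R b1@7:R b4@8:L b3@10:L]
Beat 5 (R): throw ball2 h=1 -> lands@6:L; in-air after throw: [b2@6:L b1@7:R b4@8:L b3@10:L]
Beat 6 (L): throw ball2 h=7 -> lands@13:R; in-air after throw: [b1@7:R b4@8:L b3@10:L b2@13:R]

Answer: ball1:lands@7:R ball4:lands@8:L ball3:lands@10:L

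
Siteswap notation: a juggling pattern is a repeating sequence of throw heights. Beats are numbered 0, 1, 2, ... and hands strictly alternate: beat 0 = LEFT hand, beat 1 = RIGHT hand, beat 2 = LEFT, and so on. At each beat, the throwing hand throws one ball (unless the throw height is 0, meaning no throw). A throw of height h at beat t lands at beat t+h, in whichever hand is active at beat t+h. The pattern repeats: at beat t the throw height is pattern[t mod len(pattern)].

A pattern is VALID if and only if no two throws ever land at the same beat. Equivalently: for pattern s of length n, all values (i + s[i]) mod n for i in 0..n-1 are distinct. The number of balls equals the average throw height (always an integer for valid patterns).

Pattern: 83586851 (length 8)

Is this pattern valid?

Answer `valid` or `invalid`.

Answer: invalid

Derivation:
i=0: (i + s[i]) mod n = (0 + 8) mod 8 = 0
i=1: (i + s[i]) mod n = (1 + 3) mod 8 = 4
i=2: (i + s[i]) mod n = (2 + 5) mod 8 = 7
i=3: (i + s[i]) mod n = (3 + 8) mod 8 = 3
i=4: (i + s[i]) mod n = (4 + 6) mod 8 = 2
i=5: (i + s[i]) mod n = (5 + 8) mod 8 = 5
i=6: (i + s[i]) mod n = (6 + 5) mod 8 = 3
i=7: (i + s[i]) mod n = (7 + 1) mod 8 = 0
Residues: [0, 4, 7, 3, 2, 5, 3, 0], distinct: False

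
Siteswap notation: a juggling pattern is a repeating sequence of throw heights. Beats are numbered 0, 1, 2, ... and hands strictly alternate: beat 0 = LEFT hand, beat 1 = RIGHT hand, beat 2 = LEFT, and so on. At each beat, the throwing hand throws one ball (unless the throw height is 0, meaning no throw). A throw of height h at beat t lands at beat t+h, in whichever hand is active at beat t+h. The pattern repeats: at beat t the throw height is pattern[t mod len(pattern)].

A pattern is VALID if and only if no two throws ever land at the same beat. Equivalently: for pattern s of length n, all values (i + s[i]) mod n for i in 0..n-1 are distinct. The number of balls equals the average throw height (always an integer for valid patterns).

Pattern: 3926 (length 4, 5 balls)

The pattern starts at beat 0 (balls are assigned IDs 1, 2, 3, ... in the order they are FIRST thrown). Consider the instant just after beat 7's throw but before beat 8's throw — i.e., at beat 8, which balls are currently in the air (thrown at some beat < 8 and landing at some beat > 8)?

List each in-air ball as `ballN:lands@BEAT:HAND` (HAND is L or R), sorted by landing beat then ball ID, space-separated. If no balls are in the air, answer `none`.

Beat 0 (L): throw ball1 h=3 -> lands@3:R; in-air after throw: [b1@3:R]
Beat 1 (R): throw ball2 h=9 -> lands@10:L; in-air after throw: [b1@3:R b2@10:L]
Beat 2 (L): throw ball3 h=2 -> lands@4:L; in-air after throw: [b1@3:R b3@4:L b2@10:L]
Beat 3 (R): throw ball1 h=6 -> lands@9:R; in-air after throw: [b3@4:L b1@9:R b2@10:L]
Beat 4 (L): throw ball3 h=3 -> lands@7:R; in-air after throw: [b3@7:R b1@9:R b2@10:L]
Beat 5 (R): throw ball4 h=9 -> lands@14:L; in-air after throw: [b3@7:R b1@9:R b2@10:L b4@14:L]
Beat 6 (L): throw ball5 h=2 -> lands@8:L; in-air after throw: [b3@7:R b5@8:L b1@9:R b2@10:L b4@14:L]
Beat 7 (R): throw ball3 h=6 -> lands@13:R; in-air after throw: [b5@8:L b1@9:R b2@10:L b3@13:R b4@14:L]
Beat 8 (L): throw ball5 h=3 -> lands@11:R; in-air after throw: [b1@9:R b2@10:L b5@11:R b3@13:R b4@14:L]

Answer: ball1:lands@9:R ball2:lands@10:L ball3:lands@13:R ball4:lands@14:L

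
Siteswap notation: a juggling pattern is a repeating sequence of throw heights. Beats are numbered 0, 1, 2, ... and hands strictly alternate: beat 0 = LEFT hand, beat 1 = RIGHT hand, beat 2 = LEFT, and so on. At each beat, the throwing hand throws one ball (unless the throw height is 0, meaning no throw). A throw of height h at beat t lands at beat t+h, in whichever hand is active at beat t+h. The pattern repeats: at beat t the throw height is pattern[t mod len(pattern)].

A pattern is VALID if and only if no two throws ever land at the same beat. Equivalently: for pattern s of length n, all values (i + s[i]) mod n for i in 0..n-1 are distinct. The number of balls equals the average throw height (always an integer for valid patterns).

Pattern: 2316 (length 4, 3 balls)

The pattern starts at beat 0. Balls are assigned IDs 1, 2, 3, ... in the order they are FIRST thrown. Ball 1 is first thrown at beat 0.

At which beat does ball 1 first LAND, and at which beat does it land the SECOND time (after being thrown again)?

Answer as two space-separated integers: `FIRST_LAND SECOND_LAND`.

Beat 0 (L): throw ball1 h=2 -> lands@2:L; in-air after throw: [b1@2:L]
Beat 1 (R): throw ball2 h=3 -> lands@4:L; in-air after throw: [b1@2:L b2@4:L]
Beat 2 (L): throw ball1 h=1 -> lands@3:R; in-air after throw: [b1@3:R b2@4:L]
Beat 3 (R): throw ball1 h=6 -> lands@9:R; in-air after throw: [b2@4:L b1@9:R]
Ball 1: thrown@0 h=2 -> first land @2; rethrown@2 h=1 -> second land @3

Answer: 2 3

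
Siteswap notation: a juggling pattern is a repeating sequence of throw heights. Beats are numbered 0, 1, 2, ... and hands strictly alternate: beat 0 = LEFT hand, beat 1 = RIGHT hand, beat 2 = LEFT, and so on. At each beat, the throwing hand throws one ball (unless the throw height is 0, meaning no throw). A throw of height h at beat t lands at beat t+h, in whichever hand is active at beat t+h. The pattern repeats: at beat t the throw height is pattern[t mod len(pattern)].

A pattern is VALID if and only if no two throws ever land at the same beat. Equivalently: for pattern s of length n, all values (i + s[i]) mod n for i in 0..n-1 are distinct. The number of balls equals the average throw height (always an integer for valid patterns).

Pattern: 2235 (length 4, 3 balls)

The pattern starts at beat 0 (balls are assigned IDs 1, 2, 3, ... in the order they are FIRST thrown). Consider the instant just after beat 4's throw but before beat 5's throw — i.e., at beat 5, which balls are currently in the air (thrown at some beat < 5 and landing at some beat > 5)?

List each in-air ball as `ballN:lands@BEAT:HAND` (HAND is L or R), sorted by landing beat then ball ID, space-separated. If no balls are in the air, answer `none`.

Beat 0 (L): throw ball1 h=2 -> lands@2:L; in-air after throw: [b1@2:L]
Beat 1 (R): throw ball2 h=2 -> lands@3:R; in-air after throw: [b1@2:L b2@3:R]
Beat 2 (L): throw ball1 h=3 -> lands@5:R; in-air after throw: [b2@3:R b1@5:R]
Beat 3 (R): throw ball2 h=5 -> lands@8:L; in-air after throw: [b1@5:R b2@8:L]
Beat 4 (L): throw ball3 h=2 -> lands@6:L; in-air after throw: [b1@5:R b3@6:L b2@8:L]
Beat 5 (R): throw ball1 h=2 -> lands@7:R; in-air after throw: [b3@6:L b1@7:R b2@8:L]

Answer: ball3:lands@6:L ball2:lands@8:L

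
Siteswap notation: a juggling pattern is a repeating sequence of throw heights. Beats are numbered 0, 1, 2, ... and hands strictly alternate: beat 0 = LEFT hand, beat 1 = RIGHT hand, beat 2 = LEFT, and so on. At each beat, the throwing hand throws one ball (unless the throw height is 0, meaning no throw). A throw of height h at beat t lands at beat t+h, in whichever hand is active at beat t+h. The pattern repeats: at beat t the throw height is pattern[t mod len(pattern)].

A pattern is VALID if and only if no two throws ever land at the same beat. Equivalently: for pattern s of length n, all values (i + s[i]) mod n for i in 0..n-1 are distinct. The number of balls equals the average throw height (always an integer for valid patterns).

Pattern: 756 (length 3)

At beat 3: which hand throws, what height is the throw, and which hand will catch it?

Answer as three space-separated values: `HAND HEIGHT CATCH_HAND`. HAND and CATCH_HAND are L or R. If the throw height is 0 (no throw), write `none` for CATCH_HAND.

Beat 3: 3 mod 2 = 1, so hand = R
Throw height = pattern[3 mod 3] = pattern[0] = 7
Lands at beat 3+7=10, 10 mod 2 = 0, so catch hand = L

Answer: R 7 L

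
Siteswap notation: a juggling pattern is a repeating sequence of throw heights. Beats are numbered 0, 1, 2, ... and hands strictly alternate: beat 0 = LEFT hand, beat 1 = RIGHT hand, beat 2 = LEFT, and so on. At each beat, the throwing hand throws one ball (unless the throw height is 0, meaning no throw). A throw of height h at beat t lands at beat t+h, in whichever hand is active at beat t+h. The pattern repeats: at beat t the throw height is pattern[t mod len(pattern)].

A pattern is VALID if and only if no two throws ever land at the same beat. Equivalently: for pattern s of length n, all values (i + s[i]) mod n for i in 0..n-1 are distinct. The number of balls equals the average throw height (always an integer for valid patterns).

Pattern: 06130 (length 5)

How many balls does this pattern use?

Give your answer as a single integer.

Pattern = [0, 6, 1, 3, 0], length n = 5
  position 0: throw height = 0, running sum = 0
  position 1: throw height = 6, running sum = 6
  position 2: throw height = 1, running sum = 7
  position 3: throw height = 3, running sum = 10
  position 4: throw height = 0, running sum = 10
Total sum = 10; balls = sum / n = 10 / 5 = 2

Answer: 2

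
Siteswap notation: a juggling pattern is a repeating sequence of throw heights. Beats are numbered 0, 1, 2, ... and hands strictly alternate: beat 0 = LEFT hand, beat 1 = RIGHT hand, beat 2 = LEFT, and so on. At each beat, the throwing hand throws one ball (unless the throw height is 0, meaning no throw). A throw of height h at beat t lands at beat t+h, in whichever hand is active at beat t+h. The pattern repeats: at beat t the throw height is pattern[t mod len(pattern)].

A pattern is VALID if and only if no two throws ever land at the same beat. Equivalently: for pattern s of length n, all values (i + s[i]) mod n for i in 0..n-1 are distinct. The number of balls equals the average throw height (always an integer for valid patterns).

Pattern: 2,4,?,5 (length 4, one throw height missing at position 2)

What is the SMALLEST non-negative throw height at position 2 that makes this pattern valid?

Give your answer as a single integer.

Answer: 1

Derivation:
i=0: (0 + 2) mod 4 = 2
i=1: (1 + 4) mod 4 = 1
i=2: s[i]=? (unknown)
i=3: (3 + 5) mod 4 = 0
Known residues: [0, 1, 2]; need a permutation of 0..3, so missing residue r = 3
Need (2 + s) mod 4 = 3; smallest s = (3 - 2) mod 4 = 1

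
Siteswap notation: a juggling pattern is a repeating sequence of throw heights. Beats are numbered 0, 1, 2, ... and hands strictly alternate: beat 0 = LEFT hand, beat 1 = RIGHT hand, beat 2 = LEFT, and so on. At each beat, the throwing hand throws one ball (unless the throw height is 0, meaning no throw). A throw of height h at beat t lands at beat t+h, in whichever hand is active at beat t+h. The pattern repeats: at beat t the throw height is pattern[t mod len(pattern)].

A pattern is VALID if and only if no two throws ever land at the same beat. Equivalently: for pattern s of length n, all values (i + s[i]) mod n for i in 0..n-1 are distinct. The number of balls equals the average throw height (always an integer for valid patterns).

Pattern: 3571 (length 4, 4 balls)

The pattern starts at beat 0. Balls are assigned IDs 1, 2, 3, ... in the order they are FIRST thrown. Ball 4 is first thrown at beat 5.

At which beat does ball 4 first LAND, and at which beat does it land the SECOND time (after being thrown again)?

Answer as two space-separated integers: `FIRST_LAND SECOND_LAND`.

Answer: 10 17

Derivation:
Beat 0 (L): throw ball1 h=3 -> lands@3:R; in-air after throw: [b1@3:R]
Beat 1 (R): throw ball2 h=5 -> lands@6:L; in-air after throw: [b1@3:R b2@6:L]
Beat 2 (L): throw ball3 h=7 -> lands@9:R; in-air after throw: [b1@3:R b2@6:L b3@9:R]
Beat 3 (R): throw ball1 h=1 -> lands@4:L; in-air after throw: [b1@4:L b2@6:L b3@9:R]
Beat 4 (L): throw ball1 h=3 -> lands@7:R; in-air after throw: [b2@6:L b1@7:R b3@9:R]
Beat 5 (R): throw ball4 h=5 -> lands@10:L; in-air after throw: [b2@6:L b1@7:R b3@9:R b4@10:L]
Beat 6 (L): throw ball2 h=7 -> lands@13:R; in-air after throw: [b1@7:R b3@9:R b4@10:L b2@13:R]
Beat 7 (R): throw ball1 h=1 -> lands@8:L; in-air after throw: [b1@8:L b3@9:R b4@10:L b2@13:R]
Beat 8 (L): throw ball1 h=3 -> lands@11:R; in-air after throw: [b3@9:R b4@10:L b1@11:R b2@13:R]
Beat 9 (R): throw ball3 h=5 -> lands@14:L; in-air after throw: [b4@10:L b1@11:R b2@13:R b3@14:L]
Beat 10 (L): throw ball4 h=7 -> lands@17:R; in-air after throw: [b1@11:R b2@13:R b3@14:L b4@17:R]
Beat 11 (R): throw ball1 h=1 -> lands@12:L; in-air after throw: [b1@12:L b2@13:R b3@14:L b4@17:R]
Beat 12 (L): throw ball1 h=3 -> lands@15:R; in-air after throw: [b2@13:R b3@14:L b1@15:R b4@17:R]
Beat 13 (R): throw ball2 h=5 -> lands@18:L; in-air after throw: [b3@14:L b1@15:R b4@17:R b2@18:L]
Beat 14 (L): throw ball3 h=7 -> lands@21:R; in-air after throw: [b1@15:R b4@17:R b2@18:L b3@21:R]
Beat 15 (R): throw ball1 h=1 -> lands@16:L; in-air after throw: [b1@16:L b4@17:R b2@18:L b3@21:R]
Beat 16 (L): throw ball1 h=3 -> lands@19:R; in-air after throw: [b4@17:R b2@18:L b1@19:R b3@21:R]
Beat 17 (R): throw ball4 h=5 -> lands@22:L; in-air after throw: [b2@18:L b1@19:R b3@21:R b4@22:L]
Ball 4: thrown@5 h=5 -> first land @10; rethrown@10 h=7 -> second land @17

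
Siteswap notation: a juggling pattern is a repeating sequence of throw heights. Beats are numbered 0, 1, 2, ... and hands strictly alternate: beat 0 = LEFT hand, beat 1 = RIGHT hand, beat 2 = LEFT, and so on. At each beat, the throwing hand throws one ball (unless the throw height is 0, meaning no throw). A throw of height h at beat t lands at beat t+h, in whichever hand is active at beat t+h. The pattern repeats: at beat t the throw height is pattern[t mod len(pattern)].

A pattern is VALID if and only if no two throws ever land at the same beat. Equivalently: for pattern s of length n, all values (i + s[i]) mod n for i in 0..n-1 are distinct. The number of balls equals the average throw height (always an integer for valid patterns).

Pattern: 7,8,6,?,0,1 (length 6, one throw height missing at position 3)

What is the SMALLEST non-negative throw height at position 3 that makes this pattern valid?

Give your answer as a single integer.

i=0: (0 + 7) mod 6 = 1
i=1: (1 + 8) mod 6 = 3
i=2: (2 + 6) mod 6 = 2
i=3: s[i]=? (unknown)
i=4: (4 + 0) mod 6 = 4
i=5: (5 + 1) mod 6 = 0
Known residues: [0, 1, 2, 3, 4]; need a permutation of 0..5, so missing residue r = 5
Need (3 + s) mod 6 = 5; smallest s = (5 - 3) mod 6 = 2

Answer: 2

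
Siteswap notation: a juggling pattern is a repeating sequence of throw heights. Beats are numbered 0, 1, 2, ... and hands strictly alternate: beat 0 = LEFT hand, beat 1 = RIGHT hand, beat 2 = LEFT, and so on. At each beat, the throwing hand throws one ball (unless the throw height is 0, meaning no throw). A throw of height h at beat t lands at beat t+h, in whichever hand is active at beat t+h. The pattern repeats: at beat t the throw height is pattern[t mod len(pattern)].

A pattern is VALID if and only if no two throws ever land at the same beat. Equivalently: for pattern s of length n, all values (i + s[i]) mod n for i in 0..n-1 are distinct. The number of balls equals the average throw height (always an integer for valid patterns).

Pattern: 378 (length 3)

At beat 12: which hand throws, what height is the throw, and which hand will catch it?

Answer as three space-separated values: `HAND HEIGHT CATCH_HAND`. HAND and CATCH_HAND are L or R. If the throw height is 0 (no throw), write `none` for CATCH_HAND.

Beat 12: 12 mod 2 = 0, so hand = L
Throw height = pattern[12 mod 3] = pattern[0] = 3
Lands at beat 12+3=15, 15 mod 2 = 1, so catch hand = R

Answer: L 3 R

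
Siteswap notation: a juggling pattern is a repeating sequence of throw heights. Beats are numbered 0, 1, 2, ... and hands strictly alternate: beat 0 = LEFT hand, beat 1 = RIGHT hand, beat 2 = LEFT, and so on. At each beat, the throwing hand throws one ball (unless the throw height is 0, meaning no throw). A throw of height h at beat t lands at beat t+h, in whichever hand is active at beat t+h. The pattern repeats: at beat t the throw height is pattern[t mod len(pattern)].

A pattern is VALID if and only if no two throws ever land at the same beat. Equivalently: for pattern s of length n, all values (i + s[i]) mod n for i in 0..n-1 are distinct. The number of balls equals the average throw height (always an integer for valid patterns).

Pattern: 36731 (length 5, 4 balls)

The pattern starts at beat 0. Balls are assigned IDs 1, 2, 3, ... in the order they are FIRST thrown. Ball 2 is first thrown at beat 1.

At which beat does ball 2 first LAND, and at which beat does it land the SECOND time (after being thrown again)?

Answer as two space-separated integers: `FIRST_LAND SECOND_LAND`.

Beat 0 (L): throw ball1 h=3 -> lands@3:R; in-air after throw: [b1@3:R]
Beat 1 (R): throw ball2 h=6 -> lands@7:R; in-air after throw: [b1@3:R b2@7:R]
Beat 2 (L): throw ball3 h=7 -> lands@9:R; in-air after throw: [b1@3:R b2@7:R b3@9:R]
Beat 3 (R): throw ball1 h=3 -> lands@6:L; in-air after throw: [b1@6:L b2@7:R b3@9:R]
Beat 4 (L): throw ball4 h=1 -> lands@5:R; in-air after throw: [b4@5:R b1@6:L b2@7:R b3@9:R]
Beat 5 (R): throw ball4 h=3 -> lands@8:L; in-air after throw: [b1@6:L b2@7:R b4@8:L b3@9:R]
Beat 6 (L): throw ball1 h=6 -> lands@12:L; in-air after throw: [b2@7:R b4@8:L b3@9:R b1@12:L]
Beat 7 (R): throw ball2 h=7 -> lands@14:L; in-air after throw: [b4@8:L b3@9:R b1@12:L b2@14:L]
Beat 8 (L): throw ball4 h=3 -> lands@11:R; in-air after throw: [b3@9:R b4@11:R b1@12:L b2@14:L]
Beat 9 (R): throw ball3 h=1 -> lands@10:L; in-air after throw: [b3@10:L b4@11:R b1@12:L b2@14:L]
Beat 10 (L): throw ball3 h=3 -> lands@13:R; in-air after throw: [b4@11:R b1@12:L b3@13:R b2@14:L]
Beat 11 (R): throw ball4 h=6 -> lands@17:R; in-air after throw: [b1@12:L b3@13:R b2@14:L b4@17:R]
Beat 12 (L): throw ball1 h=7 -> lands@19:R; in-air after throw: [b3@13:R b2@14:L b4@17:R b1@19:R]
Beat 13 (R): throw ball3 h=3 -> lands@16:L; in-air after throw: [b2@14:L b3@16:L b4@17:R b1@19:R]
Beat 14 (L): throw ball2 h=1 -> lands@15:R; in-air after throw: [b2@15:R b3@16:L b4@17:R b1@19:R]
Ball 2: thrown@1 h=6 -> first land @7; rethrown@7 h=7 -> second land @14

Answer: 7 14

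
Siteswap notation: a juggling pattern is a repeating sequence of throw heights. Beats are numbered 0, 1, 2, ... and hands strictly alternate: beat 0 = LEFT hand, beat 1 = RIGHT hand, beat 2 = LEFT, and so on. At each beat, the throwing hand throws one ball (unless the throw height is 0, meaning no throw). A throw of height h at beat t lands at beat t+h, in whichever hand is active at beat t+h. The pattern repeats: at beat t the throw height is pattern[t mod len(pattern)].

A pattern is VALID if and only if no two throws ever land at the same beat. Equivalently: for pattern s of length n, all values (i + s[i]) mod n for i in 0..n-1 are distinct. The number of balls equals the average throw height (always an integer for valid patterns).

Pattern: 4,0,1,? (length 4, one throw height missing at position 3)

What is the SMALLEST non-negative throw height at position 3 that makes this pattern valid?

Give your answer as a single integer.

i=0: (0 + 4) mod 4 = 0
i=1: (1 + 0) mod 4 = 1
i=2: (2 + 1) mod 4 = 3
i=3: s[i]=? (unknown)
Known residues: [0, 1, 3]; need a permutation of 0..3, so missing residue r = 2
Need (3 + s) mod 4 = 2; smallest s = (2 - 3) mod 4 = 3

Answer: 3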